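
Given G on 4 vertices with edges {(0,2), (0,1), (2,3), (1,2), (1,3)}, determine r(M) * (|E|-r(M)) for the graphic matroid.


r(M) = |V| - c = 4 - 1 = 3.
nullity = |E| - r(M) = 5 - 3 = 2.
Product = 3 * 2 = 6.

6


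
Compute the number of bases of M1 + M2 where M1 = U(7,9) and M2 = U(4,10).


Bases of a direct sum M1 + M2: |B| = |B(M1)| * |B(M2)|.
|B(U(7,9))| = C(9,7) = 36.
|B(U(4,10))| = C(10,4) = 210.
Total bases = 36 * 210 = 7560.

7560


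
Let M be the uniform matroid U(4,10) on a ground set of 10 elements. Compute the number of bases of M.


Bases of U(4,10) are all 4-element subsets of the 10-element ground set.
Number of bases = C(10,4).
(10 choose 4) = 210.

210


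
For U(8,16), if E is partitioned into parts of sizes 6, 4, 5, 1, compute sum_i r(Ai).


r(Ai) = min(|Ai|, 8) for each part.
Sum = min(6,8) + min(4,8) + min(5,8) + min(1,8)
    = 6 + 4 + 5 + 1
    = 16.

16


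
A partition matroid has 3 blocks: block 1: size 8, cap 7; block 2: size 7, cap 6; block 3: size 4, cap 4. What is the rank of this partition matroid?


Rank of a partition matroid = sum of min(|Si|, ci) for each block.
= min(8,7) + min(7,6) + min(4,4)
= 7 + 6 + 4
= 17.

17


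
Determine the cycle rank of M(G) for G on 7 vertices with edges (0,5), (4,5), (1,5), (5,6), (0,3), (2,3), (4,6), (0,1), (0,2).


Cycle rank (nullity) = |E| - r(M) = |E| - (|V| - c).
|E| = 9, |V| = 7, c = 1.
Nullity = 9 - (7 - 1) = 9 - 6 = 3.

3


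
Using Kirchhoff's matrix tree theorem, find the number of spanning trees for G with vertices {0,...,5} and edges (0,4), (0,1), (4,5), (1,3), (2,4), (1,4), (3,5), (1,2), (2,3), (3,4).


By Kirchhoff's matrix tree theorem, the number of spanning trees equals
the determinant of any cofactor of the Laplacian matrix L.
G has 6 vertices and 10 edges.
Computing the (5 x 5) cofactor determinant gives 99.

99


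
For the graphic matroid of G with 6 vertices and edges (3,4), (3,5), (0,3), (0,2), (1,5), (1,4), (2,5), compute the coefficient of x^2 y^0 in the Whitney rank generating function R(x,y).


R(x,y) = sum over A in 2^E of x^(r(E)-r(A)) * y^(|A|-r(A)).
G has 6 vertices, 7 edges. r(E) = 5.
Enumerate all 2^7 = 128 subsets.
Count subsets with r(E)-r(A)=2 and |A|-r(A)=0: 35.

35


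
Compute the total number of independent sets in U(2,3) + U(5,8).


For a direct sum, |I(M1+M2)| = |I(M1)| * |I(M2)|.
|I(U(2,3))| = sum C(3,k) for k=0..2 = 7.
|I(U(5,8))| = sum C(8,k) for k=0..5 = 219.
Total = 7 * 219 = 1533.

1533


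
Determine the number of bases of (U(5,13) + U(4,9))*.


(M1+M2)* = M1* + M2*.
M1* = U(8,13), bases: C(13,8) = 1287.
M2* = U(5,9), bases: C(9,5) = 126.
|B(M*)| = 1287 * 126 = 162162.

162162


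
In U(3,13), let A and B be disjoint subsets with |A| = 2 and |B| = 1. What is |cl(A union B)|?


|A union B| = 2 + 1 = 3 (disjoint).
In U(3,13), cl(S) = S if |S| < 3, else cl(S) = E.
Since 3 >= 3, cl(A union B) = E.
|cl(A union B)| = 13.

13


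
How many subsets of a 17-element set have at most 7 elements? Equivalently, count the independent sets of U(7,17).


Independent sets of U(7,17) are all subsets of size <= 7.
Count = C(17,0) + C(17,1) + C(17,2) + C(17,3) + C(17,4) + C(17,5) + C(17,6) + C(17,7)
     = 1 + 17 + 136 + 680 + 2380 + 6188 + 12376 + 19448
     = 41226.

41226


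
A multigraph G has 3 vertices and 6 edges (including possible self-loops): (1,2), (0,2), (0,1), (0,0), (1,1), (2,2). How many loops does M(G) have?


In a graphic matroid, a loop is a self-loop edge (u,u) with rank 0.
Examining all 6 edges for self-loops...
Self-loops found: (0,0), (1,1), (2,2)
Number of loops = 3.

3


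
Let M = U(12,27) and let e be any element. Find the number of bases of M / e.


Contracting e from U(12,27) gives U(11,26).
Bases of U(11,26) = C(26,11) = 26! / (11! * 15!) = 7726160.

7726160


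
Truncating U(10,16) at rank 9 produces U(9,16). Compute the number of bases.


Truncating U(10,16) to rank 9 gives U(9,16).
Bases of U(9,16) are all 9-element subsets of 16 elements.
Number of bases = C(16,9) = 16! / (9! * 7!) = 11440.

11440


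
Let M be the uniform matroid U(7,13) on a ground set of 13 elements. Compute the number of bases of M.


Bases of U(7,13) are all 7-element subsets of the 13-element ground set.
Number of bases = C(13,7).
(13 choose 7) = 1716.

1716


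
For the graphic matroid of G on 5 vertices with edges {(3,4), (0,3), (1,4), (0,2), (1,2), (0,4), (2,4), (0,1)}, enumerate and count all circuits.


A circuit in a graphic matroid = edge set of a simple cycle.
G has 5 vertices and 8 edges.
Enumerating all minimal edge subsets forming cycles...
Total circuits found: 12.

12


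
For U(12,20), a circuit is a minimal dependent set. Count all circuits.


In U(12,20), circuits are the (13)-element subsets.
Any set of 13 elements is dependent, and removing any one element gives
an independent set of size 12, so it is a minimal dependent set.
Number of circuits = (20 choose 13) = 77520.

77520


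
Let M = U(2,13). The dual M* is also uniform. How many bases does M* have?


The dual of U(r,n) is U(n-r, n) = U(11,13).
Bases of U(11,13) are all (11)-element subsets.
|B(M*)| = (13 choose 11) = 78.

78


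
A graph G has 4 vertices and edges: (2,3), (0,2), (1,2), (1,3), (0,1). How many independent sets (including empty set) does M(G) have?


An independent set in a graphic matroid is an acyclic edge subset.
G has 4 vertices and 5 edges.
Enumerate all 2^5 = 32 subsets, checking for acyclicity.
Total independent sets = 24.

24


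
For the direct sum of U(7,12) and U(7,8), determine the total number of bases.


Bases of a direct sum M1 + M2: |B| = |B(M1)| * |B(M2)|.
|B(U(7,12))| = C(12,7) = 792.
|B(U(7,8))| = C(8,7) = 8.
Total bases = 792 * 8 = 6336.

6336


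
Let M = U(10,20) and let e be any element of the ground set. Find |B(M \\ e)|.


Deleting e from U(10,20) gives U(10,19) since n > r.
Bases of U(10,19) = C(19,10) = 92378.

92378


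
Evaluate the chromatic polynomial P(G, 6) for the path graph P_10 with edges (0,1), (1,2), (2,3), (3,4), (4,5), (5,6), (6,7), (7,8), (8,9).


P(P_10, k) = k * (k-1)^(9).
P(6) = 6 * 5^9 = 6 * 1953125 = 11718750.

11718750


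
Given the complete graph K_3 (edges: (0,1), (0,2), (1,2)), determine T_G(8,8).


T(K_3; x,y) = x^2 + x + y.
T(8,8) = 64 + 8 + 8 = 80.

80


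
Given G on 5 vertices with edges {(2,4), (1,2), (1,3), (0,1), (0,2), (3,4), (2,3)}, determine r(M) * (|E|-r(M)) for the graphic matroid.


r(M) = |V| - c = 5 - 1 = 4.
nullity = |E| - r(M) = 7 - 4 = 3.
Product = 4 * 3 = 12.

12


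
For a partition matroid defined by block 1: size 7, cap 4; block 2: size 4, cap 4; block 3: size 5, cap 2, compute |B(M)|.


A basis picks exactly ci elements from block i.
Number of bases = product of C(|Si|, ci).
= C(7,4) * C(4,4) * C(5,2)
= 35 * 1 * 10
= 350.

350


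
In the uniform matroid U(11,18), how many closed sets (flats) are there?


Flats of U(11,18): every subset of size < 11 is a flat, plus E itself.
Count = C(18,0) + C(18,1) + C(18,2) + C(18,3) + C(18,4) + C(18,5) + C(18,6) + C(18,7) + C(18,8) + C(18,9) + C(18,10) + 1
     = 1 + 18 + 153 + 816 + 3060 + 8568 + 18564 + 31824 + 43758 + 48620 + 43758 + 1
     = 199141.

199141


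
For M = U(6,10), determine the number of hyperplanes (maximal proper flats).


Hyperplanes of U(6,10) are flats of rank 5.
In a uniform matroid, these are exactly the (5)-element subsets.
Count = C(10,5) = 252.

252


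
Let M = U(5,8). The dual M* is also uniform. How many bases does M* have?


The dual of U(r,n) is U(n-r, n) = U(3,8).
Bases of U(3,8) are all (3)-element subsets.
|B(M*)| = (8 choose 3) = 56.

56


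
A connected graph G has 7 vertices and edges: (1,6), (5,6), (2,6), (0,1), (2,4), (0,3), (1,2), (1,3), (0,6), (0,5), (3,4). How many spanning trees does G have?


By Kirchhoff's matrix tree theorem, the number of spanning trees equals
the determinant of any cofactor of the Laplacian matrix L.
G has 7 vertices and 11 edges.
Computing the (6 x 6) cofactor determinant gives 168.

168


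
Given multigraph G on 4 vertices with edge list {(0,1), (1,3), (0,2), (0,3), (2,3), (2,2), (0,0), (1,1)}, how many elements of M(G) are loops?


In a graphic matroid, a loop is a self-loop edge (u,u) with rank 0.
Examining all 8 edges for self-loops...
Self-loops found: (2,2), (0,0), (1,1)
Number of loops = 3.

3


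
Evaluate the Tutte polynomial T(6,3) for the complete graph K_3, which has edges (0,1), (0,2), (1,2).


T(K_3; x,y) = x^2 + x + y.
T(6,3) = 36 + 6 + 3 = 45.

45


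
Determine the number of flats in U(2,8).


Flats of U(2,8): every subset of size < 2 is a flat, plus E itself.
Count = (8 choose 0) + (8 choose 1) + 1
     = 1 + 8 + 1
     = 10.

10


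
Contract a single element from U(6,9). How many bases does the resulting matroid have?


Contracting e from U(6,9) gives U(5,8).
Bases of U(5,8) = C(8,5) = 8! / (5! * 3!) = 56.

56


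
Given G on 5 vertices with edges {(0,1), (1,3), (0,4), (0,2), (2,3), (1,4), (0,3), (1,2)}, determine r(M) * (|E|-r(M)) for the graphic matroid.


r(M) = |V| - c = 5 - 1 = 4.
nullity = |E| - r(M) = 8 - 4 = 4.
Product = 4 * 4 = 16.

16


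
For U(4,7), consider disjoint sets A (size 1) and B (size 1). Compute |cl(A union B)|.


|A union B| = 1 + 1 = 2 (disjoint).
In U(4,7), cl(S) = S if |S| < 4, else cl(S) = E.
Since 2 < 4, cl(A union B) = A union B.
|cl(A union B)| = 2.

2


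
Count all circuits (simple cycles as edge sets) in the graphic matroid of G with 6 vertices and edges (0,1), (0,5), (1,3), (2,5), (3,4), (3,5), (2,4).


A circuit in a graphic matroid = edge set of a simple cycle.
G has 6 vertices and 7 edges.
Enumerating all minimal edge subsets forming cycles...
Total circuits found: 3.

3


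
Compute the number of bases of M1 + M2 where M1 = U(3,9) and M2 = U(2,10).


Bases of a direct sum M1 + M2: |B| = |B(M1)| * |B(M2)|.
|B(U(3,9))| = C(9,3) = 84.
|B(U(2,10))| = C(10,2) = 45.
Total bases = 84 * 45 = 3780.

3780


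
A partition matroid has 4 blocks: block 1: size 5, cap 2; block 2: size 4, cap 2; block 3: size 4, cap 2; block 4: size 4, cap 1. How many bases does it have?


A basis picks exactly ci elements from block i.
Number of bases = product of C(|Si|, ci).
= C(5,2) * C(4,2) * C(4,2) * C(4,1)
= 10 * 6 * 6 * 4
= 1440.

1440


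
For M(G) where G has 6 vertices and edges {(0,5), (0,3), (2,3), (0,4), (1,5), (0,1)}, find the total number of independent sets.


An independent set in a graphic matroid is an acyclic edge subset.
G has 6 vertices and 6 edges.
Enumerate all 2^6 = 64 subsets, checking for acyclicity.
Total independent sets = 56.

56


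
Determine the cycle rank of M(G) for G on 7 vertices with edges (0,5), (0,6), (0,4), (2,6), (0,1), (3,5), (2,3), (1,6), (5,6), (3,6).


Cycle rank (nullity) = |E| - r(M) = |E| - (|V| - c).
|E| = 10, |V| = 7, c = 1.
Nullity = 10 - (7 - 1) = 10 - 6 = 4.

4


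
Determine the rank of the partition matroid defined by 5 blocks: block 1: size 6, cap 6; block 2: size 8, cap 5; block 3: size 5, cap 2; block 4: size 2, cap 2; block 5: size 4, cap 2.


Rank of a partition matroid = sum of min(|Si|, ci) for each block.
= min(6,6) + min(8,5) + min(5,2) + min(2,2) + min(4,2)
= 6 + 5 + 2 + 2 + 2
= 17.

17


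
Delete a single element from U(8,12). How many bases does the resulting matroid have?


Deleting e from U(8,12) gives U(8,11) since n > r.
Bases of U(8,11) = C(11,8) = 11! / (8! * 3!) = 165.

165


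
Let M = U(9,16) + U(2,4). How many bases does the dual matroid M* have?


(M1+M2)* = M1* + M2*.
M1* = U(7,16), bases: C(16,7) = 11440.
M2* = U(2,4), bases: C(4,2) = 6.
|B(M*)| = 11440 * 6 = 68640.

68640


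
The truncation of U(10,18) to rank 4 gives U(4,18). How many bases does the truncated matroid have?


Truncating U(10,18) to rank 4 gives U(4,18).
Bases of U(4,18) are all 4-element subsets of 18 elements.
Number of bases = (18 choose 4) = 3060.

3060


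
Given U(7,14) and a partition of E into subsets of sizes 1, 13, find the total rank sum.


r(Ai) = min(|Ai|, 7) for each part.
Sum = min(1,7) + min(13,7)
    = 1 + 7
    = 8.

8


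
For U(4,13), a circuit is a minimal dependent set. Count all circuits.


In U(4,13), circuits are the (5)-element subsets.
Any set of 5 elements is dependent, and removing any one element gives
an independent set of size 4, so it is a minimal dependent set.
Number of circuits = C(13,5) = 1287.

1287


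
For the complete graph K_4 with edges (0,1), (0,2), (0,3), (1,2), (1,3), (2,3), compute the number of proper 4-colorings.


P(K_4, k) = k(k-1)(k-2)...(k-3).
P(4) = (4) * (3) * (2) * (1) = 24.

24


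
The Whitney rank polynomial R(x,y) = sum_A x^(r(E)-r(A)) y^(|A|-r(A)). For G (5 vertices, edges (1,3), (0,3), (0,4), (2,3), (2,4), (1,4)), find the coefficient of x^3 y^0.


R(x,y) = sum over A in 2^E of x^(r(E)-r(A)) * y^(|A|-r(A)).
G has 5 vertices, 6 edges. r(E) = 4.
Enumerate all 2^6 = 64 subsets.
Count subsets with r(E)-r(A)=3 and |A|-r(A)=0: 6.

6


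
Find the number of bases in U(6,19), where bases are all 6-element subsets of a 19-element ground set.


Bases of U(6,19) are all 6-element subsets of the 19-element ground set.
Number of bases = C(19,6).
(19 choose 6) = 27132.

27132


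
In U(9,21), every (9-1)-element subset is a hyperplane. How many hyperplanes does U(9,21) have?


Hyperplanes of U(9,21) are flats of rank 8.
In a uniform matroid, these are exactly the (8)-element subsets.
Count = C(21,8) = 21! / (8! * 13!) = 203490.

203490


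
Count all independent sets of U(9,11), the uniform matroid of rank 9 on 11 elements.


Independent sets of U(9,11) are all subsets of size <= 9.
Count = C(11,0) + C(11,1) + C(11,2) + C(11,3) + C(11,4) + C(11,5) + C(11,6) + C(11,7) + C(11,8) + C(11,9)
     = 1 + 11 + 55 + 165 + 330 + 462 + 462 + 330 + 165 + 55
     = 2036.

2036


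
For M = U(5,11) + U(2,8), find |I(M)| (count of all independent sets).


For a direct sum, |I(M1+M2)| = |I(M1)| * |I(M2)|.
|I(U(5,11))| = sum C(11,k) for k=0..5 = 1024.
|I(U(2,8))| = sum C(8,k) for k=0..2 = 37.
Total = 1024 * 37 = 37888.

37888


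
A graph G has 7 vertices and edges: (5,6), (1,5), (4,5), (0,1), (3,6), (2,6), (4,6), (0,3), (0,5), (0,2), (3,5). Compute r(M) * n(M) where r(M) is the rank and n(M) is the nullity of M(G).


r(M) = |V| - c = 7 - 1 = 6.
nullity = |E| - r(M) = 11 - 6 = 5.
Product = 6 * 5 = 30.

30


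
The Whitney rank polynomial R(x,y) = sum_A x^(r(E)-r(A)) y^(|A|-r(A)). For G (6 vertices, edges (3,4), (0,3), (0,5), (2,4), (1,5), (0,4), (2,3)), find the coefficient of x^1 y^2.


R(x,y) = sum over A in 2^E of x^(r(E)-r(A)) * y^(|A|-r(A)).
G has 6 vertices, 7 edges. r(E) = 5.
Enumerate all 2^7 = 128 subsets.
Count subsets with r(E)-r(A)=1 and |A|-r(A)=2: 2.

2


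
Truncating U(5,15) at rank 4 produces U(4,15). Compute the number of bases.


Truncating U(5,15) to rank 4 gives U(4,15).
Bases of U(4,15) are all 4-element subsets of 15 elements.
Number of bases = C(15,4) = (15 * 14 * 13 * 12) / (1 * 2 * 3 * 4) = 1365.

1365


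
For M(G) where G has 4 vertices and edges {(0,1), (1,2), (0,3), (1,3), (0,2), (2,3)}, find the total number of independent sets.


An independent set in a graphic matroid is an acyclic edge subset.
G has 4 vertices and 6 edges.
Enumerate all 2^6 = 64 subsets, checking for acyclicity.
Total independent sets = 38.

38


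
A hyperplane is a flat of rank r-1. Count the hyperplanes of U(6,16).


Hyperplanes of U(6,16) are flats of rank 5.
In a uniform matroid, these are exactly the (5)-element subsets.
Count = C(16,5) = 4368.

4368


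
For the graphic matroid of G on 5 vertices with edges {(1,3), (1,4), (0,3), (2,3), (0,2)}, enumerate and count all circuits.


A circuit in a graphic matroid = edge set of a simple cycle.
G has 5 vertices and 5 edges.
Enumerating all minimal edge subsets forming cycles...
Total circuits found: 1.

1


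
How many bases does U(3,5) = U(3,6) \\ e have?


Deleting e from U(3,6) gives U(3,5) since n > r.
Bases of U(3,5) = C(5,3) = 5! / (3! * 2!) = 10.

10


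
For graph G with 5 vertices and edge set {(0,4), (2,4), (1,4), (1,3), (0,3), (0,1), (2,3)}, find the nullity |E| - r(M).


Cycle rank (nullity) = |E| - r(M) = |E| - (|V| - c).
|E| = 7, |V| = 5, c = 1.
Nullity = 7 - (5 - 1) = 7 - 4 = 3.

3


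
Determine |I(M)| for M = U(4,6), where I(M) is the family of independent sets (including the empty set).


Independent sets of U(4,6) are all subsets of size <= 4.
Count = (6 choose 0) + (6 choose 1) + (6 choose 2) + (6 choose 3) + (6 choose 4)
     = 1 + 6 + 15 + 20 + 15
     = 57.

57


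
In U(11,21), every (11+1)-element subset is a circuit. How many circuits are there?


In U(11,21), circuits are the (12)-element subsets.
Any set of 12 elements is dependent, and removing any one element gives
an independent set of size 11, so it is a minimal dependent set.
Number of circuits = C(21,12) = 293930.

293930


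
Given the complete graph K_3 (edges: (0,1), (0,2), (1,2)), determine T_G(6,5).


T(K_3; x,y) = x^2 + x + y.
T(6,5) = 36 + 6 + 5 = 47.

47


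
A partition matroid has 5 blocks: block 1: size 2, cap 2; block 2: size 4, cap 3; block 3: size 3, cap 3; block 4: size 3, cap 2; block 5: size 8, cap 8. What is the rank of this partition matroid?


Rank of a partition matroid = sum of min(|Si|, ci) for each block.
= min(2,2) + min(4,3) + min(3,3) + min(3,2) + min(8,8)
= 2 + 3 + 3 + 2 + 8
= 18.

18


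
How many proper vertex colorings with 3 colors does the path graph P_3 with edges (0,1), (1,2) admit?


P(P_3, k) = k * (k-1)^(2).
P(3) = 3 * 2^2 = 3 * 4 = 12.

12


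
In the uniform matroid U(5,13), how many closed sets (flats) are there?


Flats of U(5,13): every subset of size < 5 is a flat, plus E itself.
Count = (13 choose 0) + (13 choose 1) + (13 choose 2) + (13 choose 3) + (13 choose 4) + 1
     = 1 + 13 + 78 + 286 + 715 + 1
     = 1094.

1094


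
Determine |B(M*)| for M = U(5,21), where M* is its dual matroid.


The dual of U(r,n) is U(n-r, n) = U(16,21).
Bases of U(16,21) are all (16)-element subsets.
|B(M*)| = (21 choose 16) = 20349.

20349


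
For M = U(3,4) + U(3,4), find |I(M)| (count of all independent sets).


For a direct sum, |I(M1+M2)| = |I(M1)| * |I(M2)|.
|I(U(3,4))| = sum C(4,k) for k=0..3 = 15.
|I(U(3,4))| = sum C(4,k) for k=0..3 = 15.
Total = 15 * 15 = 225.

225


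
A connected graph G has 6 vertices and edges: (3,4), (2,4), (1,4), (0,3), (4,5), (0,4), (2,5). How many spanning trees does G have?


By Kirchhoff's matrix tree theorem, the number of spanning trees equals
the determinant of any cofactor of the Laplacian matrix L.
G has 6 vertices and 7 edges.
Computing the (5 x 5) cofactor determinant gives 9.

9


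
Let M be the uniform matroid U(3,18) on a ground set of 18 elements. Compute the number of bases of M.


Bases of U(3,18) are all 3-element subsets of the 18-element ground set.
Number of bases = C(18,3).
C(18,3) = (18 * 17 * 16) / (1 * 2 * 3) = 816.

816


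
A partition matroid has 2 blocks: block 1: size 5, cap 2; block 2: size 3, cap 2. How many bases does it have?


A basis picks exactly ci elements from block i.
Number of bases = product of C(|Si|, ci).
= C(5,2) * C(3,2)
= 10 * 3
= 30.

30


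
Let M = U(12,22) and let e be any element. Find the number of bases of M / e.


Contracting e from U(12,22) gives U(11,21).
Bases of U(11,21) = C(21,11) = 21! / (11! * 10!) = 352716.

352716


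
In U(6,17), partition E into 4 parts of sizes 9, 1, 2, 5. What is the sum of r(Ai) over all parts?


r(Ai) = min(|Ai|, 6) for each part.
Sum = min(9,6) + min(1,6) + min(2,6) + min(5,6)
    = 6 + 1 + 2 + 5
    = 14.

14


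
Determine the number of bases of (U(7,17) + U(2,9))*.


(M1+M2)* = M1* + M2*.
M1* = U(10,17), bases: C(17,10) = 19448.
M2* = U(7,9), bases: C(9,7) = 36.
|B(M*)| = 19448 * 36 = 700128.

700128


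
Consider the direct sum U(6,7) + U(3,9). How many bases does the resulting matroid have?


Bases of a direct sum M1 + M2: |B| = |B(M1)| * |B(M2)|.
|B(U(6,7))| = C(7,6) = 7.
|B(U(3,9))| = C(9,3) = 84.
Total bases = 7 * 84 = 588.

588


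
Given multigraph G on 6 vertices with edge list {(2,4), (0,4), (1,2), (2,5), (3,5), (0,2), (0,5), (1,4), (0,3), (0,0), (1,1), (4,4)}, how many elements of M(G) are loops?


In a graphic matroid, a loop is a self-loop edge (u,u) with rank 0.
Examining all 12 edges for self-loops...
Self-loops found: (0,0), (1,1), (4,4)
Number of loops = 3.

3


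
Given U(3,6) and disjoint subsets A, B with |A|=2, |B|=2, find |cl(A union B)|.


|A union B| = 2 + 2 = 4 (disjoint).
In U(3,6), cl(S) = S if |S| < 3, else cl(S) = E.
Since 4 >= 3, cl(A union B) = E.
|cl(A union B)| = 6.

6


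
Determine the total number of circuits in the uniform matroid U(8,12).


In U(8,12), circuits are the (9)-element subsets.
Any set of 9 elements is dependent, and removing any one element gives
an independent set of size 8, so it is a minimal dependent set.
Number of circuits = (12 choose 9) = 220.

220


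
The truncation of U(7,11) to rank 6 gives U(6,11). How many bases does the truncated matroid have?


Truncating U(7,11) to rank 6 gives U(6,11).
Bases of U(6,11) are all 6-element subsets of 11 elements.
Number of bases = (11 choose 6) = 462.

462


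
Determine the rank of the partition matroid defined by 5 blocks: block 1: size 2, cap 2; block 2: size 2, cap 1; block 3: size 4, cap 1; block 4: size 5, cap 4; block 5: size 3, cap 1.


Rank of a partition matroid = sum of min(|Si|, ci) for each block.
= min(2,2) + min(2,1) + min(4,1) + min(5,4) + min(3,1)
= 2 + 1 + 1 + 4 + 1
= 9.

9


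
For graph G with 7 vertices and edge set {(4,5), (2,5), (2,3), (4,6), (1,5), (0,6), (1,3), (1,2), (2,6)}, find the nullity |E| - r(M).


Cycle rank (nullity) = |E| - r(M) = |E| - (|V| - c).
|E| = 9, |V| = 7, c = 1.
Nullity = 9 - (7 - 1) = 9 - 6 = 3.

3


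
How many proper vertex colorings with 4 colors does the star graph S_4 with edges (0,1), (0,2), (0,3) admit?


P(tree, k) = k * (k-1)^(3) for any tree on 4 vertices.
P(4) = 4 * 3^3 = 4 * 27 = 108.

108


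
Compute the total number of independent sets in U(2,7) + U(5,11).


For a direct sum, |I(M1+M2)| = |I(M1)| * |I(M2)|.
|I(U(2,7))| = sum C(7,k) for k=0..2 = 29.
|I(U(5,11))| = sum C(11,k) for k=0..5 = 1024.
Total = 29 * 1024 = 29696.

29696


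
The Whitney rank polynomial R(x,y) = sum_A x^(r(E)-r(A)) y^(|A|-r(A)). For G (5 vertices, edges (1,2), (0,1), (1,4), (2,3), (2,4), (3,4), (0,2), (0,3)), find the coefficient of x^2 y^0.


R(x,y) = sum over A in 2^E of x^(r(E)-r(A)) * y^(|A|-r(A)).
G has 5 vertices, 8 edges. r(E) = 4.
Enumerate all 2^8 = 256 subsets.
Count subsets with r(E)-r(A)=2 and |A|-r(A)=0: 28.

28


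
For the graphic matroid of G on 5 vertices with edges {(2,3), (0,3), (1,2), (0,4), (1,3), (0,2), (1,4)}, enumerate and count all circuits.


A circuit in a graphic matroid = edge set of a simple cycle.
G has 5 vertices and 7 edges.
Enumerating all minimal edge subsets forming cycles...
Total circuits found: 7.

7


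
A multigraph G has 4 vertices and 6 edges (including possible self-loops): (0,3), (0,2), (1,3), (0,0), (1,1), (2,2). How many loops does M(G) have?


In a graphic matroid, a loop is a self-loop edge (u,u) with rank 0.
Examining all 6 edges for self-loops...
Self-loops found: (0,0), (1,1), (2,2)
Number of loops = 3.

3


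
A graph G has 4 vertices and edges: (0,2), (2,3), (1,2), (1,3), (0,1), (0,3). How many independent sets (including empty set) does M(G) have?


An independent set in a graphic matroid is an acyclic edge subset.
G has 4 vertices and 6 edges.
Enumerate all 2^6 = 64 subsets, checking for acyclicity.
Total independent sets = 38.

38


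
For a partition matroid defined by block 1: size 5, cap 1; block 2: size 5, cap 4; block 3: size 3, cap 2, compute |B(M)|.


A basis picks exactly ci elements from block i.
Number of bases = product of C(|Si|, ci).
= C(5,1) * C(5,4) * C(3,2)
= 5 * 5 * 3
= 75.

75


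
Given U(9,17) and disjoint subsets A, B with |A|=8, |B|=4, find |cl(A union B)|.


|A union B| = 8 + 4 = 12 (disjoint).
In U(9,17), cl(S) = S if |S| < 9, else cl(S) = E.
Since 12 >= 9, cl(A union B) = E.
|cl(A union B)| = 17.

17


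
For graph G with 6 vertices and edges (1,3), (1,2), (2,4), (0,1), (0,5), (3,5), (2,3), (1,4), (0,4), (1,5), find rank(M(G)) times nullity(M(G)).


r(M) = |V| - c = 6 - 1 = 5.
nullity = |E| - r(M) = 10 - 5 = 5.
Product = 5 * 5 = 25.

25


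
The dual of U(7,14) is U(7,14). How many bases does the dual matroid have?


The dual of U(r,n) is U(n-r, n) = U(7,14).
Bases of U(7,14) are all (7)-element subsets.
|B(M*)| = C(14,7) = 3432.

3432


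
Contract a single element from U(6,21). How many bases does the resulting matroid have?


Contracting e from U(6,21) gives U(5,20).
Bases of U(5,20) = C(20,5) = 20! / (5! * 15!) = 15504.

15504


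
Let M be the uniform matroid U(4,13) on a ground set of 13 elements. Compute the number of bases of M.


Bases of U(4,13) are all 4-element subsets of the 13-element ground set.
Number of bases = C(13,4).
C(13,4) = 13! / (4! * 9!) = 715.

715


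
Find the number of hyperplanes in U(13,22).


Hyperplanes of U(13,22) are flats of rank 12.
In a uniform matroid, these are exactly the (12)-element subsets.
Count = (22 choose 12) = 646646.

646646


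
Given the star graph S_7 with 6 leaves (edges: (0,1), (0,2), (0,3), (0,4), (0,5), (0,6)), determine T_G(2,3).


A star on 7 vertices is a tree with 6 edges.
T(x,y) = x^(6) for any tree.
T(2,3) = 2^6 = 64.

64


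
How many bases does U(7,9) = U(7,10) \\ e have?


Deleting e from U(7,10) gives U(7,9) since n > r.
Bases of U(7,9) = (9 choose 7) = 36.

36


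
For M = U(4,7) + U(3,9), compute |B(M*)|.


(M1+M2)* = M1* + M2*.
M1* = U(3,7), bases: C(7,3) = 35.
M2* = U(6,9), bases: C(9,6) = 84.
|B(M*)| = 35 * 84 = 2940.

2940


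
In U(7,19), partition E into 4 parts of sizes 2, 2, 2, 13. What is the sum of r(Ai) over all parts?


r(Ai) = min(|Ai|, 7) for each part.
Sum = min(2,7) + min(2,7) + min(2,7) + min(13,7)
    = 2 + 2 + 2 + 7
    = 13.

13


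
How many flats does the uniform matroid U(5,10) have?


Flats of U(5,10): every subset of size < 5 is a flat, plus E itself.
Count = (10 choose 0) + (10 choose 1) + (10 choose 2) + (10 choose 3) + (10 choose 4) + 1
     = 1 + 10 + 45 + 120 + 210 + 1
     = 387.

387


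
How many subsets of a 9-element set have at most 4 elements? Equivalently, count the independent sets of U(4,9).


Independent sets of U(4,9) are all subsets of size <= 4.
Count = C(9,0) + C(9,1) + C(9,2) + C(9,3) + C(9,4)
     = 1 + 9 + 36 + 84 + 126
     = 256.

256


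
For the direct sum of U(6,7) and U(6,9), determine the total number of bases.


Bases of a direct sum M1 + M2: |B| = |B(M1)| * |B(M2)|.
|B(U(6,7))| = C(7,6) = 7.
|B(U(6,9))| = C(9,6) = 84.
Total bases = 7 * 84 = 588.

588


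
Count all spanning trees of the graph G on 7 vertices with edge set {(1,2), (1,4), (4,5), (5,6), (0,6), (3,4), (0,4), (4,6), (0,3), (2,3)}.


By Kirchhoff's matrix tree theorem, the number of spanning trees equals
the determinant of any cofactor of the Laplacian matrix L.
G has 7 vertices and 10 edges.
Computing the (6 x 6) cofactor determinant gives 76.

76


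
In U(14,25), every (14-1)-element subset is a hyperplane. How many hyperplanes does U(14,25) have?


Hyperplanes of U(14,25) are flats of rank 13.
In a uniform matroid, these are exactly the (13)-element subsets.
Count = C(25,13) = 5200300.

5200300


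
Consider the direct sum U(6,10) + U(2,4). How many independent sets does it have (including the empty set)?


For a direct sum, |I(M1+M2)| = |I(M1)| * |I(M2)|.
|I(U(6,10))| = sum C(10,k) for k=0..6 = 848.
|I(U(2,4))| = sum C(4,k) for k=0..2 = 11.
Total = 848 * 11 = 9328.

9328


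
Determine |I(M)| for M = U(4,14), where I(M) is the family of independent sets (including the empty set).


Independent sets of U(4,14) are all subsets of size <= 4.
Count = (14 choose 0) + (14 choose 1) + (14 choose 2) + (14 choose 3) + (14 choose 4)
     = 1 + 14 + 91 + 364 + 1001
     = 1471.

1471


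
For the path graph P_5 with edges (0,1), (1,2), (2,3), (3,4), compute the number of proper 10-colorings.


P(P_5, k) = k * (k-1)^(4).
P(10) = 10 * 9^4 = 10 * 6561 = 65610.

65610


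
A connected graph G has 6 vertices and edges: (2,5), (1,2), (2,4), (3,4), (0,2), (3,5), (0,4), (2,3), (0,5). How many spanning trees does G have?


By Kirchhoff's matrix tree theorem, the number of spanning trees equals
the determinant of any cofactor of the Laplacian matrix L.
G has 6 vertices and 9 edges.
Computing the (5 x 5) cofactor determinant gives 45.

45


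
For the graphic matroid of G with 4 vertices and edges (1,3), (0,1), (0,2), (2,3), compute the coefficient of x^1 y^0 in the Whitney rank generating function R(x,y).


R(x,y) = sum over A in 2^E of x^(r(E)-r(A)) * y^(|A|-r(A)).
G has 4 vertices, 4 edges. r(E) = 3.
Enumerate all 2^4 = 16 subsets.
Count subsets with r(E)-r(A)=1 and |A|-r(A)=0: 6.

6


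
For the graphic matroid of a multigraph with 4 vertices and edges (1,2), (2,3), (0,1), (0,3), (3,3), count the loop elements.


In a graphic matroid, a loop is a self-loop edge (u,u) with rank 0.
Examining all 5 edges for self-loops...
Self-loops found: (3,3)
Number of loops = 1.

1


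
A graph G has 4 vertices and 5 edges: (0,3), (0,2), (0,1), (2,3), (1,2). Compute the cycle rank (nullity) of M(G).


Cycle rank (nullity) = |E| - r(M) = |E| - (|V| - c).
|E| = 5, |V| = 4, c = 1.
Nullity = 5 - (4 - 1) = 5 - 3 = 2.

2


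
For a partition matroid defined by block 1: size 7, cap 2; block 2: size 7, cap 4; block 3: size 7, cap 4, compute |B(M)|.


A basis picks exactly ci elements from block i.
Number of bases = product of C(|Si|, ci).
= C(7,2) * C(7,4) * C(7,4)
= 21 * 35 * 35
= 25725.

25725


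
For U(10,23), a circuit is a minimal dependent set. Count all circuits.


In U(10,23), circuits are the (11)-element subsets.
Any set of 11 elements is dependent, and removing any one element gives
an independent set of size 10, so it is a minimal dependent set.
Number of circuits = (23 choose 11) = 1352078.

1352078


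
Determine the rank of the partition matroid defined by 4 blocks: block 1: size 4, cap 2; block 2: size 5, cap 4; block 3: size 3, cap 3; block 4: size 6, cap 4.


Rank of a partition matroid = sum of min(|Si|, ci) for each block.
= min(4,2) + min(5,4) + min(3,3) + min(6,4)
= 2 + 4 + 3 + 4
= 13.

13


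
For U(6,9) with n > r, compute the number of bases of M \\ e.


Deleting e from U(6,9) gives U(6,8) since n > r.
Bases of U(6,8) = C(8,6) = 8! / (6! * 2!) = 28.

28


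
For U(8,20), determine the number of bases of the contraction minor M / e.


Contracting e from U(8,20) gives U(7,19).
Bases of U(7,19) = (19 choose 7) = 50388.

50388


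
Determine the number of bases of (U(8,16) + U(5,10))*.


(M1+M2)* = M1* + M2*.
M1* = U(8,16), bases: C(16,8) = 12870.
M2* = U(5,10), bases: C(10,5) = 252.
|B(M*)| = 12870 * 252 = 3243240.

3243240


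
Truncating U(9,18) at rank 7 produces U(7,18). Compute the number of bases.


Truncating U(9,18) to rank 7 gives U(7,18).
Bases of U(7,18) are all 7-element subsets of 18 elements.
Number of bases = C(18,7) = 31824.

31824


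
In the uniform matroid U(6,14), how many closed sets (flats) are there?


Flats of U(6,14): every subset of size < 6 is a flat, plus E itself.
Count = (14 choose 0) + (14 choose 1) + (14 choose 2) + (14 choose 3) + (14 choose 4) + (14 choose 5) + 1
     = 1 + 14 + 91 + 364 + 1001 + 2002 + 1
     = 3474.

3474


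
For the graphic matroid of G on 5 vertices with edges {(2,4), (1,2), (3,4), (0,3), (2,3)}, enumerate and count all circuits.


A circuit in a graphic matroid = edge set of a simple cycle.
G has 5 vertices and 5 edges.
Enumerating all minimal edge subsets forming cycles...
Total circuits found: 1.

1


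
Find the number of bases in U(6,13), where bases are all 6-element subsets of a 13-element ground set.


Bases of U(6,13) are all 6-element subsets of the 13-element ground set.
Number of bases = C(13,6).
C(13,6) = 1716.

1716


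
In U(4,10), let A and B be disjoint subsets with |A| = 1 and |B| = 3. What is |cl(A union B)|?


|A union B| = 1 + 3 = 4 (disjoint).
In U(4,10), cl(S) = S if |S| < 4, else cl(S) = E.
Since 4 >= 4, cl(A union B) = E.
|cl(A union B)| = 10.

10


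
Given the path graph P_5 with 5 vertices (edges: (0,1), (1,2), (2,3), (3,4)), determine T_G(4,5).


A path on 5 vertices is a tree with 4 edges.
T(x,y) = x^(4) for any tree.
T(4,5) = 4^4 = 256.

256


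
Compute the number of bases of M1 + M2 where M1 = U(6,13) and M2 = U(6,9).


Bases of a direct sum M1 + M2: |B| = |B(M1)| * |B(M2)|.
|B(U(6,13))| = C(13,6) = 1716.
|B(U(6,9))| = C(9,6) = 84.
Total bases = 1716 * 84 = 144144.

144144


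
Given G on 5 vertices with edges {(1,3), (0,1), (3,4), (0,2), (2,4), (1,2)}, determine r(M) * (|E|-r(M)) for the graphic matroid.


r(M) = |V| - c = 5 - 1 = 4.
nullity = |E| - r(M) = 6 - 4 = 2.
Product = 4 * 2 = 8.

8


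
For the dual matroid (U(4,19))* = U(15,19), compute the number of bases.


The dual of U(r,n) is U(n-r, n) = U(15,19).
Bases of U(15,19) are all (15)-element subsets.
|B(M*)| = (19 choose 15) = 3876.

3876


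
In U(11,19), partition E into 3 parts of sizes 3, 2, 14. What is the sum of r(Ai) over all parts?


r(Ai) = min(|Ai|, 11) for each part.
Sum = min(3,11) + min(2,11) + min(14,11)
    = 3 + 2 + 11
    = 16.

16


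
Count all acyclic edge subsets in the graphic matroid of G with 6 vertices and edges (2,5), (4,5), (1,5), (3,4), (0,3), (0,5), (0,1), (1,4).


An independent set in a graphic matroid is an acyclic edge subset.
G has 6 vertices and 8 edges.
Enumerate all 2^8 = 256 subsets, checking for acyclicity.
Total independent sets = 172.

172


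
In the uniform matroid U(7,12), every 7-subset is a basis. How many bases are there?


Bases of U(7,12) are all 7-element subsets of the 12-element ground set.
Number of bases = C(12,7).
C(12,7) = 12! / (7! * 5!) = 792.

792


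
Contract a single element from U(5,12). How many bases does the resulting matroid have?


Contracting e from U(5,12) gives U(4,11).
Bases of U(4,11) = (11 choose 4) = 330.

330


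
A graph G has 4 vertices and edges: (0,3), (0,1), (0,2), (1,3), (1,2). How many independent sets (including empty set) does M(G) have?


An independent set in a graphic matroid is an acyclic edge subset.
G has 4 vertices and 5 edges.
Enumerate all 2^5 = 32 subsets, checking for acyclicity.
Total independent sets = 24.

24


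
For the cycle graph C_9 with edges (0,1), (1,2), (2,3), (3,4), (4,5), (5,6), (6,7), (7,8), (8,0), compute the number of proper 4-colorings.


P(C_9, k) = (k-1)^9 + (-1)^9*(k-1).
P(4) = (3)^9 - 3
= 19683 - 3 = 19680.

19680


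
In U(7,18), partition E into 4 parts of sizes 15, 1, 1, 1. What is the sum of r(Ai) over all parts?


r(Ai) = min(|Ai|, 7) for each part.
Sum = min(15,7) + min(1,7) + min(1,7) + min(1,7)
    = 7 + 1 + 1 + 1
    = 10.

10


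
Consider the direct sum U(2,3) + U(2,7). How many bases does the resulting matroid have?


Bases of a direct sum M1 + M2: |B| = |B(M1)| * |B(M2)|.
|B(U(2,3))| = C(3,2) = 3.
|B(U(2,7))| = C(7,2) = 21.
Total bases = 3 * 21 = 63.

63


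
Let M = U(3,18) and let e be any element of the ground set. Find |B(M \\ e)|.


Deleting e from U(3,18) gives U(3,17) since n > r.
Bases of U(3,17) = C(17,3) = (17 * 16 * 15) / (1 * 2 * 3) = 680.

680


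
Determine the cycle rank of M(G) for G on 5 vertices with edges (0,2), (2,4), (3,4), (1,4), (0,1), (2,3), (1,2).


Cycle rank (nullity) = |E| - r(M) = |E| - (|V| - c).
|E| = 7, |V| = 5, c = 1.
Nullity = 7 - (5 - 1) = 7 - 4 = 3.

3


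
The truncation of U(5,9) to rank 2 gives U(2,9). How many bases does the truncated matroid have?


Truncating U(5,9) to rank 2 gives U(2,9).
Bases of U(2,9) are all 2-element subsets of 9 elements.
Number of bases = (9 choose 2) = 36.

36


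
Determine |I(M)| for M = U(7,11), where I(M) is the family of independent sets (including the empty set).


Independent sets of U(7,11) are all subsets of size <= 7.
Count = C(11,0) + C(11,1) + C(11,2) + C(11,3) + C(11,4) + C(11,5) + C(11,6) + C(11,7)
     = 1 + 11 + 55 + 165 + 330 + 462 + 462 + 330
     = 1816.

1816


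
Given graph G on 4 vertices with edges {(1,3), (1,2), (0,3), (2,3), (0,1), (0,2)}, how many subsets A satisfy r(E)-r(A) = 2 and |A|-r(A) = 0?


R(x,y) = sum over A in 2^E of x^(r(E)-r(A)) * y^(|A|-r(A)).
G has 4 vertices, 6 edges. r(E) = 3.
Enumerate all 2^6 = 64 subsets.
Count subsets with r(E)-r(A)=2 and |A|-r(A)=0: 6.

6


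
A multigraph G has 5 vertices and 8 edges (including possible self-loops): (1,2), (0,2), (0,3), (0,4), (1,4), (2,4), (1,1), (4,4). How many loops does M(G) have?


In a graphic matroid, a loop is a self-loop edge (u,u) with rank 0.
Examining all 8 edges for self-loops...
Self-loops found: (1,1), (4,4)
Number of loops = 2.

2


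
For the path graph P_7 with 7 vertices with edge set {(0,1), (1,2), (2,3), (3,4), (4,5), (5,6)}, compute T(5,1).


A path on 7 vertices is a tree with 6 edges.
T(x,y) = x^(6) for any tree.
T(5,1) = 5^6 = 15625.

15625


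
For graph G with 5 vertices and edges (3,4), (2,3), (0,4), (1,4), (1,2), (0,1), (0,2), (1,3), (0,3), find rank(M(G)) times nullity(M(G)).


r(M) = |V| - c = 5 - 1 = 4.
nullity = |E| - r(M) = 9 - 4 = 5.
Product = 4 * 5 = 20.

20


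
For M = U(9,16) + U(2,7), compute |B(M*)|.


(M1+M2)* = M1* + M2*.
M1* = U(7,16), bases: C(16,7) = 11440.
M2* = U(5,7), bases: C(7,5) = 21.
|B(M*)| = 11440 * 21 = 240240.

240240


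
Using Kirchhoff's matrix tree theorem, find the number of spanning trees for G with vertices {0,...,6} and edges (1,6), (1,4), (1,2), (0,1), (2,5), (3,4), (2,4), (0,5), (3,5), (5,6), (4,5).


By Kirchhoff's matrix tree theorem, the number of spanning trees equals
the determinant of any cofactor of the Laplacian matrix L.
G has 7 vertices and 11 edges.
Computing the (6 x 6) cofactor determinant gives 160.

160


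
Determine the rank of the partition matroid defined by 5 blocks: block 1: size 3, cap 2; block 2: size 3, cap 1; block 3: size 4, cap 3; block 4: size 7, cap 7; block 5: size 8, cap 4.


Rank of a partition matroid = sum of min(|Si|, ci) for each block.
= min(3,2) + min(3,1) + min(4,3) + min(7,7) + min(8,4)
= 2 + 1 + 3 + 7 + 4
= 17.

17


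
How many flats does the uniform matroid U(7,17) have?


Flats of U(7,17): every subset of size < 7 is a flat, plus E itself.
Count = C(17,0) + C(17,1) + C(17,2) + C(17,3) + C(17,4) + C(17,5) + C(17,6) + 1
     = 1 + 17 + 136 + 680 + 2380 + 6188 + 12376 + 1
     = 21779.

21779


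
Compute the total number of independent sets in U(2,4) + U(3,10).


For a direct sum, |I(M1+M2)| = |I(M1)| * |I(M2)|.
|I(U(2,4))| = sum C(4,k) for k=0..2 = 11.
|I(U(3,10))| = sum C(10,k) for k=0..3 = 176.
Total = 11 * 176 = 1936.

1936


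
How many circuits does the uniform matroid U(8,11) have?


In U(8,11), circuits are the (9)-element subsets.
Any set of 9 elements is dependent, and removing any one element gives
an independent set of size 8, so it is a minimal dependent set.
Number of circuits = C(11,9) = 11! / (9! * 2!) = 55.

55


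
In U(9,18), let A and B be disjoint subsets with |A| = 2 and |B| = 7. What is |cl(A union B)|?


|A union B| = 2 + 7 = 9 (disjoint).
In U(9,18), cl(S) = S if |S| < 9, else cl(S) = E.
Since 9 >= 9, cl(A union B) = E.
|cl(A union B)| = 18.

18


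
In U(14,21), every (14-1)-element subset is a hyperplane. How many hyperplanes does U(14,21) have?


Hyperplanes of U(14,21) are flats of rank 13.
In a uniform matroid, these are exactly the (13)-element subsets.
Count = (21 choose 13) = 203490.

203490
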